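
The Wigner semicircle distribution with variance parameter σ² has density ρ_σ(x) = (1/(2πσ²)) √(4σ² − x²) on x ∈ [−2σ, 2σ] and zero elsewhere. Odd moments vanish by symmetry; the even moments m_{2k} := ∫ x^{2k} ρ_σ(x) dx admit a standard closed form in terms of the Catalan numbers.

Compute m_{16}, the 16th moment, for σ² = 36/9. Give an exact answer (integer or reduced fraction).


By the scaled semicircle moment identity, m_{2k} = σ^{2k} · C_k with k = 8.
C_8 = (1/(k+1)) · C(2k, k) = (1/9) · C(16, 8) = (1/9) · 12870 = 1430.
σ^{2k} = (σ²)^k = (36/9)^8 = 65536.

Therefore m_{16} = σ^{16} · C_8 = 65536 · 1430 = 93716480.


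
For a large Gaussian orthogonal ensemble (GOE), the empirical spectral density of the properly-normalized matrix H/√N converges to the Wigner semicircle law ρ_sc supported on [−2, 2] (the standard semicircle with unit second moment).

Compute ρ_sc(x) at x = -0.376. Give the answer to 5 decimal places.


ρ_sc(x) = (1/(2π)) √(4 − x²). With x = -0.376:
  4 − x² = 4 − (-0.376)² = 4 − 0.141376 = 3.858624.
  √(4 − x²) = 1.964338.
  1/(2π) = 0.159155.
  ρ_sc(-0.376) = 0.159155 · 1.964338 = 0.312634.

Rounded to 5 decimal places: ρ_sc(-0.376) ≈ 0.31263.


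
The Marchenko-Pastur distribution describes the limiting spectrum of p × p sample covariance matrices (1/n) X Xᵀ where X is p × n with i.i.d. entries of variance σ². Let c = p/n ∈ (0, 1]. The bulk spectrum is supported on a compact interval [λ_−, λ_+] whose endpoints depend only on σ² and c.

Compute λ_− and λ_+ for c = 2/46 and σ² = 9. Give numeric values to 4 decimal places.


c = 2/46 = 0.043478; √c = 0.208514.
λ_− = σ² (1 − √c)² = 9 · (1 − 0.208514)² = 9 · (0.791486)² = 5.638045.
λ_+ = σ² (1 + √c)² = 9 · (1 + 0.208514)² = 9 · (1.208514)² = 13.144564.

Rounded to 4 decimal places: λ_− ≈ 5.6380, λ_+ ≈ 13.1446.


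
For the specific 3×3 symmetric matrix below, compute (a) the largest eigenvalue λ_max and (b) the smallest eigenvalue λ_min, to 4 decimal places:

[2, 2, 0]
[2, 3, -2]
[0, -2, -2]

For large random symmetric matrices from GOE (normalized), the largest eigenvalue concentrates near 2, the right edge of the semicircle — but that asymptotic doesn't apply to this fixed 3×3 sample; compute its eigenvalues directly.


Since M is real symmetric, all three eigenvalues are real; they are the roots of det(λI − M) = λ³ − (tr M) λ² + s λ − det M, where s is the sum of the principal 2×2 minors.
tr M = 2 + 3 + (-2) = 3.
s = (2·3 − 2²) + (2·(-2) − 0²) + (3·(-2) − (-2)²) = 2 + (-4) + (-10) = -12.
det M (expand along row 1) = 2·(-10) − 2·(-4) + 0·(-4) = -12.
Characteristic polynomial: λ³ − 3λ² − 12λ + 12 = 0.
Substitute λ = y + (tr M)/3 = y + 1.000000 to remove the quadratic term: y³ + p·y + q = 0 with p = s − (tr M)²/3 = -15.000000 and q = −2(tr M)³/27 + (tr M)·s/3 − det M = -2.000000.
Three real roots ⇒ use the trigonometric (Viète) form: r = 2√(−p/3) = 4.472136, φ = arccos(3q/(p·r)) = arccos(0.089443) = 1.481234 rad.
y_k = r·cos(φ/3 − 2πk/3) for k = 0, 1, 2 gives y = 3.938003, -0.133492, -3.804512.
λ_k = y_k + 1.000000 gives λ = 4.9380, 0.8665, -2.8045 (check: the sum is 3.0000 = tr M).

Hence λ_max = 4.9380 and λ_min = -2.8045.


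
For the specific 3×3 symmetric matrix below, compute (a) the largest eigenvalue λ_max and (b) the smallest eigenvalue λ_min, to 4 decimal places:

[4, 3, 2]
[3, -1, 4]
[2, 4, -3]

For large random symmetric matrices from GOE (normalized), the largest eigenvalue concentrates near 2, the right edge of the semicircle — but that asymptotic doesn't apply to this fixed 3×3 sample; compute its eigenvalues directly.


Since M is real symmetric, all three eigenvalues are real; they are the roots of det(λI − M) = λ³ − (tr M) λ² + s λ − det M, where s is the sum of the principal 2×2 minors.
tr M = 4 + (-1) + (-3) = 0.
s = (4·(-1) − 3²) + (4·(-3) − 2²) + ((-1)·(-3) − 4²) = -13 + (-16) + (-13) = -42.
det M (expand along row 1) = 4·(-13) − 3·(-17) + 2·14 = 27.
Characteristic polynomial: λ³ − 42λ − 27 = 0.
Substitute λ = y + (tr M)/3 = y + 0.000000 to remove the quadratic term: y³ + p·y + q = 0 with p = s − (tr M)²/3 = -42.000000 and q = −2(tr M)³/27 + (tr M)·s/3 − det M = -27.000000.
Three real roots ⇒ use the trigonometric (Viète) form: r = 2√(−p/3) = 7.483315, φ = arccos(3q/(p·r)) = arccos(0.257716) = 1.310139 rad.
y_k = r·cos(φ/3 − 2πk/3) for k = 0, 1, 2 gives y = 6.780983, -0.649377, -6.131605.
λ_k = y_k + 0.000000 gives λ = 6.7810, -0.6494, -6.1316 (check: the sum is 0.0000 = tr M).

Hence λ_max = 6.7810 and λ_min = -6.1316.


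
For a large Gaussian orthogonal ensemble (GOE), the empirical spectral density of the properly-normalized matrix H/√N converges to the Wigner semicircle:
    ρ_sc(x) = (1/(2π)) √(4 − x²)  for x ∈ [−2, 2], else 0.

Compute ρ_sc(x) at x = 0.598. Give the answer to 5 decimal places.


ρ_sc(x) = (1/(2π)) √(4 − x²). With x = 0.598:
  4 − x² = 4 − (0.598)² = 4 − 0.357604 = 3.642396.
  √(4 − x²) = 1.908506.
  1/(2π) = 0.159155.
  ρ_sc(0.598) = 0.159155 · 1.908506 = 0.303748.

Rounded to 5 decimal places: ρ_sc(0.598) ≈ 0.30375.


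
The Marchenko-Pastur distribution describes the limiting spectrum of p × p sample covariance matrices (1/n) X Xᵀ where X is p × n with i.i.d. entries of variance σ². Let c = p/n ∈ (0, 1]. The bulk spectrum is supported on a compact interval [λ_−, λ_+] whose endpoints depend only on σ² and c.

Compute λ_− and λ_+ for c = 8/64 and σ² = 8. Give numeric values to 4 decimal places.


c = 8/64 = 0.125000; √c = 0.353553.
λ_− = σ² (1 − √c)² = 8 · (1 − 0.353553)² = 8 · (0.646447)² = 3.343146.
λ_+ = σ² (1 + √c)² = 8 · (1 + 0.353553)² = 8 · (1.353553)² = 14.656854.

Rounded to 4 decimal places: λ_− ≈ 3.3431, λ_+ ≈ 14.6569.


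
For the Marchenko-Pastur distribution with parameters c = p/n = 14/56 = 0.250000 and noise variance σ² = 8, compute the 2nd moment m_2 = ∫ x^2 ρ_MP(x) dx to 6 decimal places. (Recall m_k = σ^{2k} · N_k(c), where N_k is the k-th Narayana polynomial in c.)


E[X²] = σ⁴ (1 + c) (second MP moment). With σ² = 8 (so σ⁴ = 64) and c = 14/56 = 0.250000: E[X²] = 64 · (1 + 0.250000) = 64 · 1.250000.

So E[X^2] = 80.000000.


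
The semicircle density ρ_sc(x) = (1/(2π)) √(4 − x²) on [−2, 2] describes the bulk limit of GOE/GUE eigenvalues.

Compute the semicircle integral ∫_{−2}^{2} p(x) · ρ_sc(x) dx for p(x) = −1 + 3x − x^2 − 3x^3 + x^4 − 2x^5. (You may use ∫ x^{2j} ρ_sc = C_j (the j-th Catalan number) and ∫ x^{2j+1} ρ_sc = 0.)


Write p(x) = Σ a_i x^i, split into monomials and integrate each against ρ_sc separately.
Using ∫ x^{2j} ρ_sc = C_j = (1/(j+1)) C(2j, j) (Catalan numbers) and ∫ x^{2j+1} ρ_sc = 0 (odd monomials vanish by symmetry):
  i = 0 (even): a_0 · C_{0} = -1 · 1 = -1
  i = 1 (odd): ∫ x^1 ρ_sc = 0 (vanishes)
  i = 2 (even): a_2 · C_{1} = -1 · 1 = -1
  i = 3 (odd): ∫ x^3 ρ_sc = 0 (vanishes)
  i = 4 (even): a_4 · C_{2} = 1 · 2 = 2
  i = 5 (odd): ∫ x^5 ρ_sc = 0 (vanishes)

Summing the contributions: ∫_{−2}^{2} p(x) ρ_sc(x) dx = (-1) + (-1) + 2 = 0.


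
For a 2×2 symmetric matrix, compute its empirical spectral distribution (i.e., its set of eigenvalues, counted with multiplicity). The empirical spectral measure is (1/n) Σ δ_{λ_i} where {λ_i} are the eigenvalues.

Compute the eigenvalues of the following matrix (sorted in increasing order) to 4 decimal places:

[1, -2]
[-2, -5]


Since M is real symmetric, both eigenvalues are real; they are the roots of det(λI − M) = λ² − (tr M) λ + det M.
tr M = 1 + (-5) = -4.
det M = 1·(-5) − (-2)² = -5 − 4 = -9.
Characteristic polynomial: λ² + 4λ − 9 = 0.
Discriminant Δ = (tr M)² − 4·det M = 16 − (-36) = 52; √Δ = 7.211103.
λ = (tr M ± √Δ)/2 = (-4 ± 7.211103)/2, giving (tr M − √Δ)/2 = -5.6056 and (tr M + √Δ)/2 = 1.6056.

Eigenvalues sorted in increasing order: [-5.6056, 1.6056].


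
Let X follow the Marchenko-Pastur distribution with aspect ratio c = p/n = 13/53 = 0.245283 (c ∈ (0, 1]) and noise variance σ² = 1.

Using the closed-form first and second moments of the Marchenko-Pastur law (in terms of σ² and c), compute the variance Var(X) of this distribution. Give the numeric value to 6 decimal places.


Recall the MP moments m_1 = E[X] = σ² and m_2 = E[X²] = σ⁴ (1 + c).
m_1 = E[X] = σ² = 1, so m_1² = 1.
m_2 = E[X²] = σ⁴ (1 + c) = 1 · (1 + 0.245283) = 1 · 1.245283 = 1.245283.
(Note m_2 − m_1² simplifies to c · σ⁴ = 0.245283 · 1.)

Var(X) = m_2 − m_1² = 1.245283 − 1 = 0.245283.


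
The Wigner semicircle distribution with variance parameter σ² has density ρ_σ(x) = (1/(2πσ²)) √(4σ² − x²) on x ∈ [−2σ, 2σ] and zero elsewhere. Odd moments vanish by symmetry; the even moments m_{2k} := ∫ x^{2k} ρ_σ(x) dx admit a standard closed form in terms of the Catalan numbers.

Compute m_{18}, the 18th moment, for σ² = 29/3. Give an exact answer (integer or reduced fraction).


By the scaled semicircle moment identity, m_{2k} = σ^{2k} · C_k with k = 9.
C_9 = (1/(k+1)) · C(2k, k) = (1/10) · C(18, 9) = (1/10) · 48620 = 4862.
σ^{2k} = (σ²)^k = (29/3)^9 = 14507145975869/19683.

Therefore m_{18} = σ^{18} · C_9 = (14507145975869/19683) · 4862 = 70533743734675078/19683.


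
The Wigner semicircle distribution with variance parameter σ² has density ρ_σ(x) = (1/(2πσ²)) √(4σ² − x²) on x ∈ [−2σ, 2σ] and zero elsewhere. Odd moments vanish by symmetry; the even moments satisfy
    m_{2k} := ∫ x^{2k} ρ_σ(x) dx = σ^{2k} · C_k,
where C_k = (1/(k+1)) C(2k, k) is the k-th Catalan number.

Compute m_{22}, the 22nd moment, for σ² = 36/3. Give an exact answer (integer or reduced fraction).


By the scaled semicircle moment identity, m_{2k} = σ^{2k} · C_k with k = 11.
C_11 = (1/(k+1)) · C(2k, k) = (1/12) · C(22, 11) = (1/12) · 705432 = 58786.
σ^{2k} = (σ²)^k = (36/3)^11 = 743008370688.

Therefore m_{22} = σ^{22} · C_11 = 743008370688 · 58786 = 43678490079264768.


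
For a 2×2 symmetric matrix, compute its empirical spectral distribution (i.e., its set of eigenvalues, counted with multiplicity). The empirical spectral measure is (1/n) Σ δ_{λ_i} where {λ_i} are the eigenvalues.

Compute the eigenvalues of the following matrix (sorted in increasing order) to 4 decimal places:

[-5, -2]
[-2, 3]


Since M is real symmetric, both eigenvalues are real; they are the roots of det(λI − M) = λ² − (tr M) λ + det M.
tr M = -5 + 3 = -2.
det M = (-5)·3 − (-2)² = -15 − 4 = -19.
Characteristic polynomial: λ² + 2λ − 19 = 0.
Discriminant Δ = (tr M)² − 4·det M = 4 − (-76) = 80; √Δ = 8.944272.
λ = (tr M ± √Δ)/2 = (-2 ± 8.944272)/2, giving (tr M − √Δ)/2 = -5.4721 and (tr M + √Δ)/2 = 3.4721.

Eigenvalues sorted in increasing order: [-5.4721, 3.4721].


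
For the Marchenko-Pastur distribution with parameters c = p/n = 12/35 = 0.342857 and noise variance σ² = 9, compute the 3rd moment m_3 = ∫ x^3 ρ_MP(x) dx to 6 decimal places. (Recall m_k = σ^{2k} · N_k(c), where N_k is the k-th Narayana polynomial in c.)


E[X³] = σ⁶ (1 + 3c + c²) (third MP moment). With σ² = 9 (so σ⁶ = 729) and c = 12/35 = 0.342857: E[X³] = 729 · (1 + 3·0.342857 + (0.342857)²) = 729 · 2.146122.

So E[X^3] = 1564.523265.


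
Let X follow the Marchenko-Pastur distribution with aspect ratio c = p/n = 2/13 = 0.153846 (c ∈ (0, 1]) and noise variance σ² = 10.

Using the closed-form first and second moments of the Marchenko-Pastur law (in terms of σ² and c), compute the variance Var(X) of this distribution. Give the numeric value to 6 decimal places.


Recall the MP moments m_1 = E[X] = σ² and m_2 = E[X²] = σ⁴ (1 + c).
m_1 = E[X] = σ² = 10, so m_1² = 100.
m_2 = E[X²] = σ⁴ (1 + c) = 100 · (1 + 0.153846) = 100 · 1.153846 = 115.384615.
(Note m_2 − m_1² simplifies to c · σ⁴ = 0.153846 · 100.)

Var(X) = m_2 − m_1² = 115.384615 − 100 = 15.384615.


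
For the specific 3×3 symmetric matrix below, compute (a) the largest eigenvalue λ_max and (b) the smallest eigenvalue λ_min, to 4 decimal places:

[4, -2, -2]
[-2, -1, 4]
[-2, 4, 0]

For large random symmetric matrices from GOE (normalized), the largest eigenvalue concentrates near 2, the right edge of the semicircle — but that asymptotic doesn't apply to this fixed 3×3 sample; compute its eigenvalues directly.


Since M is real symmetric, all three eigenvalues are real; they are the roots of det(λI − M) = λ³ − (tr M) λ² + s λ − det M, where s is the sum of the principal 2×2 minors.
tr M = 4 + (-1) + 0 = 3.
s = (4·(-1) − (-2)²) + (4·0 − (-2)²) + ((-1)·0 − 4²) = -8 + (-4) + (-16) = -28.
det M (expand along row 1) = 4·(-16) − (-2)·8 + (-2)·(-10) = -28.
Characteristic polynomial: λ³ − 3λ² − 28λ + 28 = 0.
Substitute λ = y + (tr M)/3 = y + 1.000000 to remove the quadratic term: y³ + p·y + q = 0 with p = s − (tr M)²/3 = -31.000000 and q = −2(tr M)³/27 + (tr M)·s/3 − det M = -2.000000.
Three real roots ⇒ use the trigonometric (Viète) form: r = 2√(−p/3) = 6.429101, φ = arccos(3q/(p·r)) = arccos(0.030105) = 1.540687 rad.
y_k = r·cos(φ/3 − 2πk/3) for k = 0, 1, 2 gives y = 5.599746, -0.064525, -5.535222.
λ_k = y_k + 1.000000 gives λ = 6.5997, 0.9355, -4.5352 (check: the sum is 3.0000 = tr M).

Hence λ_max = 6.5997 and λ_min = -4.5352.


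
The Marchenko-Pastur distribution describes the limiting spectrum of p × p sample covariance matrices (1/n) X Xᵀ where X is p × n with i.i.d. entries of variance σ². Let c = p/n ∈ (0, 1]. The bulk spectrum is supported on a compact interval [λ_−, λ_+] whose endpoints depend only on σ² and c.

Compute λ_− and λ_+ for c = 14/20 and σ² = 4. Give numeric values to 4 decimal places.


c = 14/20 = 0.700000; √c = 0.836660.
λ_− = σ² (1 − √c)² = 4 · (1 − 0.836660)² = 4 · (0.163340)² = 0.106720.
λ_+ = σ² (1 + √c)² = 4 · (1 + 0.836660)² = 4 · (1.836660)² = 13.493280.

Rounded to 4 decimal places: λ_− ≈ 0.1067, λ_+ ≈ 13.4933.


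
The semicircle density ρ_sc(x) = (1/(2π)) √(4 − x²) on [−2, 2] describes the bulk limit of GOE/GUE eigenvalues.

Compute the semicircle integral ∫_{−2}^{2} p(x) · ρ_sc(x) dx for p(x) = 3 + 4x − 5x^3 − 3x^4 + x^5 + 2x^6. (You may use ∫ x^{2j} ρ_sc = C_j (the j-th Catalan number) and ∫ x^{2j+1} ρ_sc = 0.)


Write p(x) = Σ a_i x^i, split into monomials and integrate each against ρ_sc separately.
Using ∫ x^{2j} ρ_sc = C_j = (1/(j+1)) C(2j, j) (Catalan numbers) and ∫ x^{2j+1} ρ_sc = 0 (odd monomials vanish by symmetry):
  i = 0 (even): a_0 · C_{0} = 3 · 1 = 3
  i = 1 (odd): ∫ x^1 ρ_sc = 0 (vanishes)
  i = 3 (odd): ∫ x^3 ρ_sc = 0 (vanishes)
  i = 4 (even): a_4 · C_{2} = -3 · 2 = -6
  i = 5 (odd): ∫ x^5 ρ_sc = 0 (vanishes)
  i = 6 (even): a_6 · C_{3} = 2 · 5 = 10

Summing the contributions: ∫_{−2}^{2} p(x) ρ_sc(x) dx = 3 + (-6) + 10 = 7.


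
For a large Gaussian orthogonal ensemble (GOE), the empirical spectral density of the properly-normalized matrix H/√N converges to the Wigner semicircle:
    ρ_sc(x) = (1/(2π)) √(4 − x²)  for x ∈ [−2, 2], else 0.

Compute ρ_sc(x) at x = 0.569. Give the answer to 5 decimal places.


ρ_sc(x) = (1/(2π)) √(4 − x²). With x = 0.569:
  4 − x² = 4 − (0.569)² = 4 − 0.323761 = 3.676239.
  √(4 − x²) = 1.917352.
  1/(2π) = 0.159155.
  ρ_sc(0.569) = 0.159155 · 1.917352 = 0.305156.

Rounded to 5 decimal places: ρ_sc(0.569) ≈ 0.30516.


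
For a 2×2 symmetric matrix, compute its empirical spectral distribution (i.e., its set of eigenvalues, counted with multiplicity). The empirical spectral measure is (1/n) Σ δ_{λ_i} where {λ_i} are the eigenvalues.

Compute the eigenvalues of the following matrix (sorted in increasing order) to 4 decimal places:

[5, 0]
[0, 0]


Since M is real symmetric, both eigenvalues are real; they are the roots of det(λI − M) = λ² − (tr M) λ + det M.
tr M = 5 + 0 = 5.
det M = 5·0 − 0² = 0 − 0 = 0.
Characteristic polynomial: λ² − 5λ = 0.
Discriminant Δ = (tr M)² − 4·det M = 25 − 0 = 25; √Δ = 5.000000.
λ = (tr M ± √Δ)/2 = (5 ± 5.000000)/2, giving (tr M − √Δ)/2 = 0.0000 and (tr M + √Δ)/2 = 5.0000.

Eigenvalues sorted in increasing order: [0.0000, 5.0000].


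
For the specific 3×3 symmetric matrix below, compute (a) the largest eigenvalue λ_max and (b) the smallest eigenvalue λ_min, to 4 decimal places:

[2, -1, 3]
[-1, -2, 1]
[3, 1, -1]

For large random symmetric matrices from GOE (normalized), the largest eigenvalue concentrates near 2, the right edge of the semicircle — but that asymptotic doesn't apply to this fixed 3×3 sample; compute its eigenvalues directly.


Since M is real symmetric, all three eigenvalues are real; they are the roots of det(λI − M) = λ³ − (tr M) λ² + s λ − det M, where s is the sum of the principal 2×2 minors.
tr M = 2 + (-2) + (-1) = -1.
s = (2·(-2) − (-1)²) + (2·(-1) − 3²) + ((-2)·(-1) − 1²) = -5 + (-11) + 1 = -15.
det M (expand along row 1) = 2·1 − (-1)·(-2) + 3·5 = 15.
Characteristic polynomial: λ³ + λ² − 15λ − 15 = 0.
Substitute λ = y + (tr M)/3 = y − 0.333333 to remove the quadratic term: y³ + p·y + q = 0 with p = s − (tr M)²/3 = -15.333333 and q = −2(tr M)³/27 + (tr M)·s/3 − det M = -9.925926.
Three real roots ⇒ use the trigonometric (Viète) form: r = 2√(−p/3) = 4.521553, φ = arccos(3q/(p·r)) = arccos(0.429505) = 1.126852 rad.
y_k = r·cos(φ/3 − 2πk/3) for k = 0, 1, 2 gives y = 4.206317, -0.666667, -3.539650.
λ_k = y_k − 0.333333 gives λ = 3.8730, -1.0000, -3.8730 (check: the sum is -1.0000 = tr M).

Hence λ_max = 3.8730 and λ_min = -3.8730.


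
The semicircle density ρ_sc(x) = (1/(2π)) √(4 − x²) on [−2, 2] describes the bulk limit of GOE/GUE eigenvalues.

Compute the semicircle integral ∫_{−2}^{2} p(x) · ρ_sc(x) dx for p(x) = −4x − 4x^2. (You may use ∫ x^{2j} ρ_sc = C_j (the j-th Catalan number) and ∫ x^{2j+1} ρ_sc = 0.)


Write p(x) = Σ a_i x^i, split into monomials and integrate each against ρ_sc separately.
Using ∫ x^{2j} ρ_sc = C_j = (1/(j+1)) C(2j, j) (Catalan numbers) and ∫ x^{2j+1} ρ_sc = 0 (odd monomials vanish by symmetry):
  i = 1 (odd): ∫ x^1 ρ_sc = 0 (vanishes)
  i = 2 (even): a_2 · C_{1} = -4 · 1 = -4

Summing the contributions: ∫_{−2}^{2} p(x) ρ_sc(x) dx = -4.


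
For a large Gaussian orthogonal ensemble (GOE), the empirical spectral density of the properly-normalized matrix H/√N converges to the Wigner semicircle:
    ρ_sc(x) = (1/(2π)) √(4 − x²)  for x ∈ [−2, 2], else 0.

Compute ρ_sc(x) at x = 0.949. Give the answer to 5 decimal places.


ρ_sc(x) = (1/(2π)) √(4 − x²). With x = 0.949:
  4 − x² = 4 − (0.949)² = 4 − 0.900601 = 3.099399.
  √(4 − x²) = 1.760511.
  1/(2π) = 0.159155.
  ρ_sc(0.949) = 0.159155 · 1.760511 = 0.280194.

Rounded to 5 decimal places: ρ_sc(0.949) ≈ 0.28019.


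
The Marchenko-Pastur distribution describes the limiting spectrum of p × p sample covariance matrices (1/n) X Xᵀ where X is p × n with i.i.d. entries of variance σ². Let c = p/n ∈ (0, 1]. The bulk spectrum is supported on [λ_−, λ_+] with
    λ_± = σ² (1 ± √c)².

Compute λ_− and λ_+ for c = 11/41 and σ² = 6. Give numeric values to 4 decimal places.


c = 11/41 = 0.268293; √c = 0.517970.
λ_− = σ² (1 − √c)² = 6 · (1 − 0.517970)² = 6 · (0.482030)² = 1.394119.
λ_+ = σ² (1 + √c)² = 6 · (1 + 0.517970)² = 6 · (1.517970)² = 13.825393.

Rounded to 4 decimal places: λ_− ≈ 1.3941, λ_+ ≈ 13.8254.


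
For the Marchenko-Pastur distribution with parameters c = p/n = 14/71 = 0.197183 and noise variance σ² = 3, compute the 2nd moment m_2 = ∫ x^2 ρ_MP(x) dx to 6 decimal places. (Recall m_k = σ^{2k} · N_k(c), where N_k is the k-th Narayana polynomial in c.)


E[X²] = σ⁴ (1 + c) (second MP moment). With σ² = 3 (so σ⁴ = 9) and c = 14/71 = 0.197183: E[X²] = 9 · (1 + 0.197183) = 9 · 1.197183.

So E[X^2] = 10.774648.


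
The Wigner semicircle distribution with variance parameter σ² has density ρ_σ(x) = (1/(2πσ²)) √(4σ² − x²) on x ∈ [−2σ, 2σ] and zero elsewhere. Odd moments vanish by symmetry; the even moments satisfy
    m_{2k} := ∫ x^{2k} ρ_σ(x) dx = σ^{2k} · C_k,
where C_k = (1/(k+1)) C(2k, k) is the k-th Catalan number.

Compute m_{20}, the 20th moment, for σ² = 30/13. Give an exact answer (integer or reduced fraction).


By the scaled semicircle moment identity, m_{2k} = σ^{2k} · C_k with k = 10.
C_10 = (1/(k+1)) · C(2k, k) = (1/11) · C(20, 10) = (1/11) · 184756 = 16796.
σ^{2k} = (σ²)^k = (30/13)^10 = 590490000000000/137858491849.

Therefore m_{20} = σ^{20} · C_10 = (590490000000000/137858491849) · 16796 = 762913080000000000/10604499373.


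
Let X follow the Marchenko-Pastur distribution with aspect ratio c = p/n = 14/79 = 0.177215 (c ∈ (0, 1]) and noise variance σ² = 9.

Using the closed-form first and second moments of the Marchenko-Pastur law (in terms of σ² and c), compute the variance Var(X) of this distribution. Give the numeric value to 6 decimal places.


Recall the MP moments m_1 = E[X] = σ² and m_2 = E[X²] = σ⁴ (1 + c).
m_1 = E[X] = σ² = 9, so m_1² = 81.
m_2 = E[X²] = σ⁴ (1 + c) = 81 · (1 + 0.177215) = 81 · 1.177215 = 95.354430.
(Note m_2 − m_1² simplifies to c · σ⁴ = 0.177215 · 81.)

Var(X) = m_2 − m_1² = 95.354430 − 81 = 14.354430.


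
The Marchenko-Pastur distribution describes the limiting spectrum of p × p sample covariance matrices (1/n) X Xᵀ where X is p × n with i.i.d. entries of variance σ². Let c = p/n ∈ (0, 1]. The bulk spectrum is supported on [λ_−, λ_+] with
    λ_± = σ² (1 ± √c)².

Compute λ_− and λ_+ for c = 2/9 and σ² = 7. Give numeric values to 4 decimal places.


c = 2/9 = 0.222222; √c = 0.471405.
λ_− = σ² (1 − √c)² = 7 · (1 − 0.471405)² = 7 · (0.528595)² = 1.955892.
λ_+ = σ² (1 + √c)² = 7 · (1 + 0.471405)² = 7 · (1.471405)² = 15.155219.

Rounded to 4 decimal places: λ_− ≈ 1.9559, λ_+ ≈ 15.1552.


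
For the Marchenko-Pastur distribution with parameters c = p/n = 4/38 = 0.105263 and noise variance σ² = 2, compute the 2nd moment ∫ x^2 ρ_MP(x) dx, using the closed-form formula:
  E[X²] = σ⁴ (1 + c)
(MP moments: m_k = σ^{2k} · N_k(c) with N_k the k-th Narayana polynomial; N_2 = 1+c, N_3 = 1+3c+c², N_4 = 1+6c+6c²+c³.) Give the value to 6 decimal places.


E[X²] = σ⁴ (1 + c) (second MP moment). With σ² = 2 (so σ⁴ = 4) and c = 4/38 = 0.105263: E[X²] = 4 · (1 + 0.105263) = 4 · 1.105263.

So E[X^2] = 4.421053.


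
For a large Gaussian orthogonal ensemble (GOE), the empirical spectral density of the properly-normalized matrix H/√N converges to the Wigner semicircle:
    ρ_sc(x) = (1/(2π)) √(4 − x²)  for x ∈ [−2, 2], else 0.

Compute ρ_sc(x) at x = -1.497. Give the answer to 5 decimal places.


ρ_sc(x) = (1/(2π)) √(4 − x²). With x = -1.497:
  4 − x² = 4 − (-1.497)² = 4 − 2.241009 = 1.758991.
  √(4 − x²) = 1.326270.
  1/(2π) = 0.159155.
  ρ_sc(-1.497) = 0.159155 · 1.326270 = 0.211082.

Rounded to 5 decimal places: ρ_sc(-1.497) ≈ 0.21108.


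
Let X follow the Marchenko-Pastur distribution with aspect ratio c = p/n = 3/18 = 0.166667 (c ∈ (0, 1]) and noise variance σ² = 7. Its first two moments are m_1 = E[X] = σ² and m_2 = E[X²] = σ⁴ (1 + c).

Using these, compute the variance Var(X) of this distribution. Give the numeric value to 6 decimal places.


m_1 = E[X] = σ² = 7, so m_1² = 49.
m_2 = E[X²] = σ⁴ (1 + c) = 49 · (1 + 0.166667) = 49 · 1.166667 = 57.166667.
(Note m_2 − m_1² simplifies to c · σ⁴ = 0.166667 · 49.)

Var(X) = m_2 − m_1² = 57.166667 − 49 = 8.166667.


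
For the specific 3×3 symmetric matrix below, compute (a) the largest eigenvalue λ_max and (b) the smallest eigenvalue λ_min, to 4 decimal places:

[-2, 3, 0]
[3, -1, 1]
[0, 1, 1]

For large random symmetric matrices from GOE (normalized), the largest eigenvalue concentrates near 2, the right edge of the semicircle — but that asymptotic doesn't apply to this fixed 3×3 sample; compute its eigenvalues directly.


Since M is real symmetric, all three eigenvalues are real; they are the roots of det(λI − M) = λ³ − (tr M) λ² + s λ − det M, where s is the sum of the principal 2×2 minors.
tr M = -2 + (-1) + 1 = -2.
s = ((-2)·(-1) − 3²) + ((-2)·1 − 0²) + ((-1)·1 − 1²) = -7 + (-2) + (-2) = -11.
det M (expand along row 1) = (-2)·(-2) − 3·3 + 0·3 = -5.
Characteristic polynomial: λ³ + 2λ² − 11λ + 5 = 0.
Substitute λ = y + (tr M)/3 = y − 0.666667 to remove the quadratic term: y³ + p·y + q = 0 with p = s − (tr M)²/3 = -12.333333 and q = −2(tr M)³/27 + (tr M)·s/3 − det M = 12.925926.
Three real roots ⇒ use the trigonometric (Viète) form: r = 2√(−p/3) = 4.055175, φ = arccos(3q/(p·r)) = arccos(-0.775341) = 2.458051 rad.
y_k = r·cos(φ/3 − 2πk/3) for k = 0, 1, 2 gives y = 2.768452, 1.181917, -3.950369.
λ_k = y_k − 0.666667 gives λ = 2.1018, 0.5153, -4.6170 (check: the sum is -2.0000 = tr M).

Hence λ_max = 2.1018 and λ_min = -4.6170.


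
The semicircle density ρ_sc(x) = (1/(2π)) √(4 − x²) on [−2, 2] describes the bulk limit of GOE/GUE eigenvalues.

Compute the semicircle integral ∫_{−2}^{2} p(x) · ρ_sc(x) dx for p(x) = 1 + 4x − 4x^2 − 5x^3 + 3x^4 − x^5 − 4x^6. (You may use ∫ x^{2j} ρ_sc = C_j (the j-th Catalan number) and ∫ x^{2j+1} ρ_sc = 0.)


Write p(x) = Σ a_i x^i, split into monomials and integrate each against ρ_sc separately.
Using ∫ x^{2j} ρ_sc = C_j = (1/(j+1)) C(2j, j) (Catalan numbers) and ∫ x^{2j+1} ρ_sc = 0 (odd monomials vanish by symmetry):
  i = 0 (even): a_0 · C_{0} = 1 · 1 = 1
  i = 1 (odd): ∫ x^1 ρ_sc = 0 (vanishes)
  i = 2 (even): a_2 · C_{1} = -4 · 1 = -4
  i = 3 (odd): ∫ x^3 ρ_sc = 0 (vanishes)
  i = 4 (even): a_4 · C_{2} = 3 · 2 = 6
  i = 5 (odd): ∫ x^5 ρ_sc = 0 (vanishes)
  i = 6 (even): a_6 · C_{3} = -4 · 5 = -20

Summing the contributions: ∫_{−2}^{2} p(x) ρ_sc(x) dx = 1 + (-4) + 6 + (-20) = -17.


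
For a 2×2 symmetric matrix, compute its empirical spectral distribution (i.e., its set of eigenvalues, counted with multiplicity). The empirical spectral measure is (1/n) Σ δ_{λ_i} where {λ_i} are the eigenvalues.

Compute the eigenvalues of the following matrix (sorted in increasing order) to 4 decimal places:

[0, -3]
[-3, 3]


Since M is real symmetric, both eigenvalues are real; they are the roots of det(λI − M) = λ² − (tr M) λ + det M.
tr M = 0 + 3 = 3.
det M = 0·3 − (-3)² = 0 − 9 = -9.
Characteristic polynomial: λ² − 3λ − 9 = 0.
Discriminant Δ = (tr M)² − 4·det M = 9 − (-36) = 45; √Δ = 6.708204.
λ = (tr M ± √Δ)/2 = (3 ± 6.708204)/2, giving (tr M − √Δ)/2 = -1.8541 and (tr M + √Δ)/2 = 4.8541.

Eigenvalues sorted in increasing order: [-1.8541, 4.8541].


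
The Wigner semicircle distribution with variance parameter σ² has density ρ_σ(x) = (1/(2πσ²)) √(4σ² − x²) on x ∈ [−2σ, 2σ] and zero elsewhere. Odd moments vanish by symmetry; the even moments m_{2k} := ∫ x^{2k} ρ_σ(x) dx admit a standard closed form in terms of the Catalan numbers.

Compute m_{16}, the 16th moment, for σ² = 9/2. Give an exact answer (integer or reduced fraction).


By the scaled semicircle moment identity, m_{2k} = σ^{2k} · C_k with k = 8.
C_8 = (1/(k+1)) · C(2k, k) = (1/9) · C(16, 8) = (1/9) · 12870 = 1430.
σ^{2k} = (σ²)^k = (9/2)^8 = 43046721/256.

Therefore m_{16} = σ^{16} · C_8 = (43046721/256) · 1430 = 30778405515/128.


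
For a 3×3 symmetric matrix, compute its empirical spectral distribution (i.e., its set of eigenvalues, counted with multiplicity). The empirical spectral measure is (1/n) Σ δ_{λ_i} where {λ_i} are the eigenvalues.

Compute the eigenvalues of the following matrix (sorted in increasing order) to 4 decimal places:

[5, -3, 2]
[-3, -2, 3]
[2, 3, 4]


Since M is real symmetric, all three eigenvalues are real; they are the roots of det(λI − M) = λ³ − (tr M) λ² + s λ − det M, where s is the sum of the principal 2×2 minors.
tr M = 5 + (-2) + 4 = 7.
s = (5·(-2) − (-3)²) + (5·4 − 2²) + ((-2)·4 − 3²) = -19 + 16 + (-17) = -20.
det M (expand along row 1) = 5·(-17) − (-3)·(-18) + 2·(-5) = -149.
Characteristic polynomial: λ³ − 7λ² − 20λ + 149 = 0.
Substitute λ = y + (tr M)/3 = y + 2.333333 to remove the quadratic term: y³ + p·y + q = 0 with p = s − (tr M)²/3 = -36.333333 and q = −2(tr M)³/27 + (tr M)·s/3 − det M = 76.925926.
Three real roots ⇒ use the trigonometric (Viète) form: r = 2√(−p/3) = 6.960204, φ = arccos(3q/(p·r)) = arccos(-0.912571) = 2.720325 rad.
y_k = r·cos(φ/3 − 2πk/3) for k = 0, 1, 2 gives y = 4.289496, 2.602199, -6.891695.
λ_k = y_k + 2.333333 gives λ = 6.6228, 4.9355, -4.5584 (check: the sum is 7.0000 = tr M).

Eigenvalues sorted in increasing order: [-4.5584, 4.9355, 6.6228].


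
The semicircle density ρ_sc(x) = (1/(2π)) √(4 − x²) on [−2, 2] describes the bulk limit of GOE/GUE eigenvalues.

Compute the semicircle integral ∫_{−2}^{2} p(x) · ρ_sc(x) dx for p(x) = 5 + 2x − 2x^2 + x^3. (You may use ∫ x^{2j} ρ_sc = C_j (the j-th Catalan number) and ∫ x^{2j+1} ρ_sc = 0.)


Write p(x) = Σ a_i x^i, split into monomials and integrate each against ρ_sc separately.
Using ∫ x^{2j} ρ_sc = C_j = (1/(j+1)) C(2j, j) (Catalan numbers) and ∫ x^{2j+1} ρ_sc = 0 (odd monomials vanish by symmetry):
  i = 0 (even): a_0 · C_{0} = 5 · 1 = 5
  i = 1 (odd): ∫ x^1 ρ_sc = 0 (vanishes)
  i = 2 (even): a_2 · C_{1} = -2 · 1 = -2
  i = 3 (odd): ∫ x^3 ρ_sc = 0 (vanishes)

Summing the contributions: ∫_{−2}^{2} p(x) ρ_sc(x) dx = 5 + (-2) = 3.


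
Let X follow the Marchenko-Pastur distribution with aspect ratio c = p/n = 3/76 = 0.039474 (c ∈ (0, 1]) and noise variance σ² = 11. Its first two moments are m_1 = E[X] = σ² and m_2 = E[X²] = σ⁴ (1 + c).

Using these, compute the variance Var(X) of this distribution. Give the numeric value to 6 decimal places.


m_1 = E[X] = σ² = 11, so m_1² = 121.
m_2 = E[X²] = σ⁴ (1 + c) = 121 · (1 + 0.039474) = 121 · 1.039474 = 125.776316.
(Note m_2 − m_1² simplifies to c · σ⁴ = 0.039474 · 121.)

Var(X) = m_2 − m_1² = 125.776316 − 121 = 4.776316.


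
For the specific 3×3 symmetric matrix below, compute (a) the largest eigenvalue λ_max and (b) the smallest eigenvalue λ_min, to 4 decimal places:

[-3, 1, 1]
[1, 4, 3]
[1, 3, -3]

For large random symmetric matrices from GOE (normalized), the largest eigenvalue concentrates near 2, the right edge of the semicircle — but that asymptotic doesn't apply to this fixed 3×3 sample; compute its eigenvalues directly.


Since M is real symmetric, all three eigenvalues are real; they are the roots of det(λI − M) = λ³ − (tr M) λ² + s λ − det M, where s is the sum of the principal 2×2 minors.
tr M = -3 + 4 + (-3) = -2.
s = ((-3)·4 − 1²) + ((-3)·(-3) − 1²) + (4·(-3) − 3²) = -13 + 8 + (-21) = -26.
det M (expand along row 1) = (-3)·(-21) − 1·(-6) + 1·(-1) = 68.
Characteristic polynomial: λ³ + 2λ² − 26λ − 68 = 0.
Substitute λ = y + (tr M)/3 = y − 0.666667 to remove the quadratic term: y³ + p·y + q = 0 with p = s − (tr M)²/3 = -27.333333 and q = −2(tr M)³/27 + (tr M)·s/3 − det M = -50.074074.
Three real roots ⇒ use the trigonometric (Viète) form: r = 2√(−p/3) = 6.036923, φ = arccos(3q/(p·r)) = arccos(0.910387) = 0.426579 rad.
y_k = r·cos(φ/3 − 2πk/3) for k = 0, 1, 2 gives y = 5.975996, -2.247098, -3.728898.
λ_k = y_k − 0.666667 gives λ = 5.3093, -2.9138, -4.3956 (check: the sum is -2.0000 = tr M).

Hence λ_max = 5.3093 and λ_min = -4.3956.


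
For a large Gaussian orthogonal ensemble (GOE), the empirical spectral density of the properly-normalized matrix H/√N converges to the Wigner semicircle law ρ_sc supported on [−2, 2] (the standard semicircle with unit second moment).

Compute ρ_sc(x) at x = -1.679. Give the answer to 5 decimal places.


ρ_sc(x) = (1/(2π)) √(4 − x²). With x = -1.679:
  4 − x² = 4 − (-1.679)² = 4 − 2.819041 = 1.180959.
  √(4 − x²) = 1.086719.
  1/(2π) = 0.159155.
  ρ_sc(-1.679) = 0.159155 · 1.086719 = 0.172957.

Rounded to 5 decimal places: ρ_sc(-1.679) ≈ 0.17296.


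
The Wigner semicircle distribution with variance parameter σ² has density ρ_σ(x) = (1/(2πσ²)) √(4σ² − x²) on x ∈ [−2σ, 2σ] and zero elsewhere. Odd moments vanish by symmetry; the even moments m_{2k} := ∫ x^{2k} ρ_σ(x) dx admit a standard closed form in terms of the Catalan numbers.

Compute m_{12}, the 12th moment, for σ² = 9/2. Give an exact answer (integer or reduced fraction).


By the scaled semicircle moment identity, m_{2k} = σ^{2k} · C_k with k = 6.
C_6 = (1/(k+1)) · C(2k, k) = (1/7) · C(12, 6) = (1/7) · 924 = 132.
σ^{2k} = (σ²)^k = (9/2)^6 = 531441/64.

Therefore m_{12} = σ^{12} · C_6 = (531441/64) · 132 = 17537553/16.


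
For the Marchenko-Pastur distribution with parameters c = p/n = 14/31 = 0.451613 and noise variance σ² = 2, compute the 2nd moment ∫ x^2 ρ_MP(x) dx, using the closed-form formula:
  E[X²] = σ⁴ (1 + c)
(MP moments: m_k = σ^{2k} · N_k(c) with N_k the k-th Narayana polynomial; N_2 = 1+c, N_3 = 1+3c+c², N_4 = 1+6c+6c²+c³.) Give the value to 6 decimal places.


E[X²] = σ⁴ (1 + c) (second MP moment). With σ² = 2 (so σ⁴ = 4) and c = 14/31 = 0.451613: E[X²] = 4 · (1 + 0.451613) = 4 · 1.451613.

So E[X^2] = 5.806452.


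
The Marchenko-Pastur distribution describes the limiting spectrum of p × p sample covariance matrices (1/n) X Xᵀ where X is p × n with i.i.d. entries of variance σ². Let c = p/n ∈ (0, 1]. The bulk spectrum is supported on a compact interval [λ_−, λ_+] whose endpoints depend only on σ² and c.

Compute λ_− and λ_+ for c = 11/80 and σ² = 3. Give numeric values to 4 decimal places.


c = 11/80 = 0.137500; √c = 0.370810.
λ_− = σ² (1 − √c)² = 3 · (1 − 0.370810)² = 3 · (0.629190)² = 1.187640.
λ_+ = σ² (1 + √c)² = 3 · (1 + 0.370810)² = 3 · (1.370810)² = 5.637360.

Rounded to 4 decimal places: λ_− ≈ 1.1876, λ_+ ≈ 5.6374.


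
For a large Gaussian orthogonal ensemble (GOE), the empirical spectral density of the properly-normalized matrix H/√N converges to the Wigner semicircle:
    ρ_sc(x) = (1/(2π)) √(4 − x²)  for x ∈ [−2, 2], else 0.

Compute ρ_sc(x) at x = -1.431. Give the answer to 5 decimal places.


ρ_sc(x) = (1/(2π)) √(4 − x²). With x = -1.431:
  4 − x² = 4 − (-1.431)² = 4 − 2.047761 = 1.952239.
  √(4 − x²) = 1.397225.
  1/(2π) = 0.159155.
  ρ_sc(-1.431) = 0.159155 · 1.397225 = 0.222375.

Rounded to 5 decimal places: ρ_sc(-1.431) ≈ 0.22238.


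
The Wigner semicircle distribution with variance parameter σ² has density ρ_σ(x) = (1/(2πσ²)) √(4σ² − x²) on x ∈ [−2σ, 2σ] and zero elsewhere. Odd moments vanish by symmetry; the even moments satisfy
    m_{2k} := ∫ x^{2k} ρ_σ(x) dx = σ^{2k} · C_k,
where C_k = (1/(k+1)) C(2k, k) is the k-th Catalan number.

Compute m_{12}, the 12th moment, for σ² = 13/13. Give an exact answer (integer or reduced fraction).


By the scaled semicircle moment identity, m_{2k} = σ^{2k} · C_k with k = 6.
C_6 = (1/(k+1)) · C(2k, k) = (1/7) · C(12, 6) = (1/7) · 924 = 132.
σ^{2k} = (σ²)^k = (13/13)^6 = 1.

Therefore m_{12} = σ^{12} · C_6 = 1 · 132 = 132.


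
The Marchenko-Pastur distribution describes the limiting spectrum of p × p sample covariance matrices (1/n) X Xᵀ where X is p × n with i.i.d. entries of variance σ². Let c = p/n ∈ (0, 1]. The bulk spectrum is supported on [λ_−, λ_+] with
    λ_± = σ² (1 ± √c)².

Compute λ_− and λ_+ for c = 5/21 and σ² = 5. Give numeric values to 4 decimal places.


c = 5/21 = 0.238095; √c = 0.487950.
λ_− = σ² (1 − √c)² = 5 · (1 − 0.487950)² = 5 · (0.512050)² = 1.310976.
λ_+ = σ² (1 + √c)² = 5 · (1 + 0.487950)² = 5 · (1.487950)² = 11.069977.

Rounded to 4 decimal places: λ_− ≈ 1.3110, λ_+ ≈ 11.0700.


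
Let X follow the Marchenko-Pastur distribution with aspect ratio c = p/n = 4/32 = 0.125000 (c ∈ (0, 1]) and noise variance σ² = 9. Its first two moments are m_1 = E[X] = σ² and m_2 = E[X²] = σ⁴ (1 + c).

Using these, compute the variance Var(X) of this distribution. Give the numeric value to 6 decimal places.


m_1 = E[X] = σ² = 9, so m_1² = 81.
m_2 = E[X²] = σ⁴ (1 + c) = 81 · (1 + 0.125000) = 81 · 1.125000 = 91.125000.
(Note m_2 − m_1² simplifies to c · σ⁴ = 0.125000 · 81.)

Var(X) = m_2 − m_1² = 91.125000 − 81 = 10.125000.


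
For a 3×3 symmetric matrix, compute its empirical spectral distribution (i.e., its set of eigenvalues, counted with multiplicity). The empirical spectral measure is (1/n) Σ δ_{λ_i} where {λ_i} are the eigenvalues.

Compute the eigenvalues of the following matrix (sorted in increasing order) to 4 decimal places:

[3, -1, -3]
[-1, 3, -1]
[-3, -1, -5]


Since M is real symmetric, all three eigenvalues are real; they are the roots of det(λI − M) = λ³ − (tr M) λ² + s λ − det M, where s is the sum of the principal 2×2 minors.
tr M = 3 + 3 + (-5) = 1.
s = (3·3 − (-1)²) + (3·(-5) − (-3)²) + (3·(-5) − (-1)²) = 8 + (-24) + (-16) = -32.
det M (expand along row 1) = 3·(-16) − (-1)·2 + (-3)·10 = -76.
Characteristic polynomial: λ³ − λ² − 32λ + 76 = 0.
Substitute λ = y + (tr M)/3 = y + 0.333333 to remove the quadratic term: y³ + p·y + q = 0 with p = s − (tr M)²/3 = -32.333333 and q = −2(tr M)³/27 + (tr M)·s/3 − det M = 65.259259.
Three real roots ⇒ use the trigonometric (Viète) form: r = 2√(−p/3) = 6.565905, φ = arccos(3q/(p·r)) = arccos(-0.922186) = 2.744490 rad.
y_k = r·cos(φ/3 − 2πk/3) for k = 0, 1, 2 gives y = 4.004711, 2.503757, -6.508468.
λ_k = y_k + 0.333333 gives λ = 4.3380, 2.8371, -6.1751 (check: the sum is 1.0000 = tr M).

Eigenvalues sorted in increasing order: [-6.1751, 2.8371, 4.3380].


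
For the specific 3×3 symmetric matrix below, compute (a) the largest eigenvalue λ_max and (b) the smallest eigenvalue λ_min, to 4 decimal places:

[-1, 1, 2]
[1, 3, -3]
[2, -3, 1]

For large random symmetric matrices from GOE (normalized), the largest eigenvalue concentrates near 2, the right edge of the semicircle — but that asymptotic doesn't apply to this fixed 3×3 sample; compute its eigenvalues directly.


Since M is real symmetric, all three eigenvalues are real; they are the roots of det(λI − M) = λ³ − (tr M) λ² + s λ − det M, where s is the sum of the principal 2×2 minors.
tr M = -1 + 3 + 1 = 3.
s = ((-1)·3 − 1²) + ((-1)·1 − 2²) + (3·1 − (-3)²) = -4 + (-5) + (-6) = -15.
det M (expand along row 1) = (-1)·(-6) − 1·7 + 2·(-9) = -19.
Characteristic polynomial: λ³ − 3λ² − 15λ + 19 = 0.
Substitute λ = y + (tr M)/3 = y + 1.000000 to remove the quadratic term: y³ + p·y + q = 0 with p = s − (tr M)²/3 = -18.000000 and q = −2(tr M)³/27 + (tr M)·s/3 − det M = 2.000000.
Three real roots ⇒ use the trigonometric (Viète) form: r = 2√(−p/3) = 4.898979, φ = arccos(3q/(p·r)) = arccos(-0.068041) = 1.638890 rad.
y_k = r·cos(φ/3 − 2πk/3) for k = 0, 1, 2 gives y = 4.185954, 0.111187, -4.297142.
λ_k = y_k + 1.000000 gives λ = 5.1860, 1.1112, -3.2971 (check: the sum is 3.0000 = tr M).

Hence λ_max = 5.1860 and λ_min = -3.2971.


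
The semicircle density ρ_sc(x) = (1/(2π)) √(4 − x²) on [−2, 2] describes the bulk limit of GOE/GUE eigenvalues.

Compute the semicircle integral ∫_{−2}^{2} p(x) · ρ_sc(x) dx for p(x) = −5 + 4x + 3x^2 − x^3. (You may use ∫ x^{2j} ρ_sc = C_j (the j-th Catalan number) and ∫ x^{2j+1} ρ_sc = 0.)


Write p(x) = Σ a_i x^i, split into monomials and integrate each against ρ_sc separately.
Using ∫ x^{2j} ρ_sc = C_j = (1/(j+1)) C(2j, j) (Catalan numbers) and ∫ x^{2j+1} ρ_sc = 0 (odd monomials vanish by symmetry):
  i = 0 (even): a_0 · C_{0} = -5 · 1 = -5
  i = 1 (odd): ∫ x^1 ρ_sc = 0 (vanishes)
  i = 2 (even): a_2 · C_{1} = 3 · 1 = 3
  i = 3 (odd): ∫ x^3 ρ_sc = 0 (vanishes)

Summing the contributions: ∫_{−2}^{2} p(x) ρ_sc(x) dx = (-5) + 3 = -2.
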